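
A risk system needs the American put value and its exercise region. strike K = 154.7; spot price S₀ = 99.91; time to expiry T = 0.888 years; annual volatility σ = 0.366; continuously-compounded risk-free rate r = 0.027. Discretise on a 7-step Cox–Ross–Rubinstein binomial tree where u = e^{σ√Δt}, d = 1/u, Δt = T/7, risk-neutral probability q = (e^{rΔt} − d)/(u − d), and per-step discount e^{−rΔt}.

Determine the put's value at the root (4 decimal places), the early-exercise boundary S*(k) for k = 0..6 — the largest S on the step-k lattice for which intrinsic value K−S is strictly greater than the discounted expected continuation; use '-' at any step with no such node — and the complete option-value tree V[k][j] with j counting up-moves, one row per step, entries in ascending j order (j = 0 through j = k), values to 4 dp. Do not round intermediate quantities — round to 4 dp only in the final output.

Δt=0.12686  u=1.13924  d=0.87778  q=0.48058  discount=0.99658
step 7 (expiry): payoffs max(K−S,0) = 114.5845 102.6358 87.1279 67.0009 40.8789 6.9762 0.0000 0.0000
step 6: (k=6,j=0): S=45.7010, (K−S)⁺=108.9990, hold=108.4700 ⇒ V=108.9990 exercise | (k=6,j=1): S=59.3135, (K−S)⁺=95.3865, hold=94.8575 ⇒ V=95.3865 exercise | (k=6,j=2): S=76.9806, (K−S)⁺=77.7194, hold=77.1905 ⇒ V=77.7194 exercise | (k=6,j=3): S=99.9100, (K−S)⁺=54.7900, hold=54.2610 ⇒ V=54.7900 exercise | (k=6,j=4): S=129.6692, (K−S)⁺=25.0308, hold=24.5019 ⇒ V=25.0308 exercise | (k=6,j=5): S=168.2924, (K−S)⁺=0.0000, hold=3.6112 ⇒ V=3.6112 continue | (k=6,j=6): S=218.4199, (K−S)⁺=0.0000, hold=0.0000 ⇒ V=0.0000 continue  boundary S*=129.6692
step 5: (k=5,j=0): S=52.0642, (K−S)⁺=102.6358, hold=102.1068 ⇒ V=102.6358 exercise | (k=5,j=1): S=67.5721, (K−S)⁺=87.1279, hold=86.5989 ⇒ V=87.1279 exercise | (k=5,j=2): S=87.6991, (K−S)⁺=67.0009, hold=66.4719 ⇒ V=67.0009 exercise | (k=5,j=3): S=113.8211, (K−S)⁺=40.8789, hold=40.3499 ⇒ V=40.8789 exercise | (k=5,j=4): S=147.7238, (K−S)⁺=6.9762, hold=14.6866 ⇒ V=14.6866 continue | (k=5,j=5): S=191.7248, (K−S)⁺=0.0000, hold=1.8693 ⇒ V=1.8693 continue  boundary S*=113.8211
step 4: (k=4,j=0): S=59.3135, (K−S)⁺=95.3865, hold=94.8575 ⇒ V=95.3865 exercise | (k=4,j=1): S=76.9806, (K−S)⁺=77.7194, hold=77.1905 ⇒ V=77.7194 exercise | (k=4,j=2): S=99.9100, (K−S)⁺=54.7900, hold=54.2610 ⇒ V=54.7900 exercise | (k=4,j=3): S=129.6692, (K−S)⁺=25.0308, hold=28.1947 ⇒ V=28.1947 continue | (k=4,j=4): S=168.2924, (K−S)⁺=0.0000, hold=8.4977 ⇒ V=8.4977 continue  boundary S*=99.9100
step 3: (k=3,j=0): S=67.5721, (K−S)⁺=87.1279, hold=86.5989 ⇒ V=87.1279 exercise | (k=3,j=1): S=87.6991, (K−S)⁺=67.0009, hold=66.4719 ⇒ V=67.0009 exercise | (k=3,j=2): S=113.8211, (K−S)⁺=40.8789, hold=41.8652 ⇒ V=41.8652 continue | (k=3,j=3): S=147.7238, (K−S)⁺=6.9762, hold=18.6647 ⇒ V=18.6647 continue  boundary S*=87.6991
step 2: (k=2,j=0): S=76.9806, (K−S)⁺=77.7194, hold=77.1905 ⇒ V=77.7194 exercise | (k=2,j=1): S=99.9100, (K−S)⁺=54.7900, hold=54.7334 ⇒ V=54.7900 exercise | (k=2,j=2): S=129.6692, (K−S)⁺=25.0308, hold=30.6105 ⇒ V=30.6105 continue  boundary S*=99.9100
step 1: (k=1,j=0): S=87.6991, (K−S)⁺=67.0009, hold=66.4719 ⇒ V=67.0009 exercise | (k=1,j=1): S=113.8211, (K−S)⁺=40.8789, hold=43.0222 ⇒ V=43.0222 continue  boundary S*=87.6991
step 0: (k=0,j=0): S=99.9100, (K−S)⁺=54.7900, hold=55.2876 ⇒ V=55.2876 continue  boundary S*=-

price = 55.2876
boundary = - 87.6991 99.9100 87.6991 99.9100 113.8211 129.6692
tree:
55.2876
67.0009 43.0222
77.7194 54.7900 30.6105
87.1279 67.0009 41.8652 18.6647
95.3865 77.7194 54.7900 28.1947 8.4977
102.6358 87.1279 67.0009 40.8789 14.6866 1.8693
108.9990 95.3865 77.7194 54.7900 25.0308 3.6112 0.0000
114.5845 102.6358 87.1279 67.0009 40.8789 6.9762 0.0000 0.0000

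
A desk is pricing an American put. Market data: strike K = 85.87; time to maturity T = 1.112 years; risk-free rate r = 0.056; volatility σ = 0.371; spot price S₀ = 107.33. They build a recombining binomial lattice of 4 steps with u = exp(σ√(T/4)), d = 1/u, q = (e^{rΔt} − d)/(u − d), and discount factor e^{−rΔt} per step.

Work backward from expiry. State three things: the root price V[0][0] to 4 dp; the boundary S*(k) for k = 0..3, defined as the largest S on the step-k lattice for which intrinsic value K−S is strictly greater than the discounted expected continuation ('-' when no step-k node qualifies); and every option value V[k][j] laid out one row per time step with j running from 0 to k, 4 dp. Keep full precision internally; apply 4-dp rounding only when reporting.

Δt=0.27800, u=1.21606, d=0.82233, q=0.49110, disc=e^(-rΔt)=0.98455
k=4 terminal: V=max(K-S,0) → 36.7897 13.2904 0.0000 0.0000 0.0000
k=3: j=0 S=59.6844 intr=26.1856 cont=24.8591 V=26.1856[EX]; j=1 S=88.2608 intr=0.0000 cont=6.6590 V=6.6590[hold]; j=2 S=130.5192 intr=0.0000 cont=0.0000 V=0.0000[hold]; j=3 S=193.0106 intr=0.0000 cont=0.0000 V=0.0000[hold]  S*(3)=59.6844
k=2: j=0 S=72.5796 intr=13.2904 cont=16.3397 V=16.3397[hold]; j=1 S=107.3300 intr=0.0000 cont=3.3364 V=3.3364[hold]; j=2 S=158.7186 intr=0.0000 cont=0.0000 V=0.0000[hold]  S*(2)=-
k=1: j=0 S=88.2608 intr=0.0000 cont=9.8000 V=9.8000[hold]; j=1 S=130.5192 intr=0.0000 cont=1.6717 V=1.6717[hold]  S*(1)=-
k=0: j=0 S=107.3300 intr=0.0000 cont=5.7184 V=5.7184[hold]  S*(0)=-

price = 5.7184
boundary = - - - 59.6844
tree:
5.7184
9.8000 1.6717
16.3397 3.3364 0.0000
26.1856 6.6590 0.0000 0.0000
36.7897 13.2904 0.0000 0.0000 0.0000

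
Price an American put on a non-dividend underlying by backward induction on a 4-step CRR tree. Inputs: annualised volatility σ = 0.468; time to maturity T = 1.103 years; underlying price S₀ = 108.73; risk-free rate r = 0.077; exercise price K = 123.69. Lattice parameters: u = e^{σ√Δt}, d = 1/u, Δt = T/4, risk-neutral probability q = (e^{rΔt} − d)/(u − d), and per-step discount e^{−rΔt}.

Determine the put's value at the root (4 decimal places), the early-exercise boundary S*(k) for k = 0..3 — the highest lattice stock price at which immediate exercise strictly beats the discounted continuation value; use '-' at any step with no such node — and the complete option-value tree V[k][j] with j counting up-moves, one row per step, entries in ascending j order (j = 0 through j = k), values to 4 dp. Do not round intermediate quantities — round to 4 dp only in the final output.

Δt=0.27575  u=1.27859  d=0.78211  q=0.48209  discount=0.97899
step 4 (expiry): payoffs max(K−S,0) = 83.0056 57.1797 14.9600 0.0000 0.0000
step 3: (k=3,j=0): S=52.0186, (K−S)⁺=71.6714, hold=69.0728 ⇒ V=71.6714 exercise | (k=3,j=1): S=85.0392, (K−S)⁺=38.6508, hold=36.0522 ⇒ V=38.6508 exercise | (k=3,j=2): S=139.0208, (K−S)⁺=0.0000, hold=7.5851 ⇒ V=7.5851 continue | (k=3,j=3): S=227.2691, (K−S)⁺=0.0000, hold=0.0000 ⇒ V=0.0000 continue  boundary S*=85.0392
step 2: (k=2,j=0): S=66.5103, (K−S)⁺=57.1797, hold=54.5811 ⇒ V=57.1797 exercise | (k=2,j=1): S=108.7300, (K−S)⁺=14.9600, hold=23.1769 ⇒ V=23.1769 continue | (k=2,j=2): S=177.7502, (K−S)⁺=0.0000, hold=3.8459 ⇒ V=3.8459 continue  boundary S*=66.5103
step 1: (k=1,j=0): S=85.0392, (K−S)⁺=38.6508, hold=39.9303 ⇒ V=39.9303 continue | (k=1,j=1): S=139.0208, (K−S)⁺=0.0000, hold=13.5664 ⇒ V=13.5664 continue  boundary S*=-
step 0: (k=0,j=0): S=108.7300, (K−S)⁺=14.9600, hold=26.6486 ⇒ V=26.6486 continue  boundary S*=-

price = 26.6486
boundary = - - 66.5103 85.0392
tree:
26.6486
39.9303 13.5664
57.1797 23.1769 3.8459
71.6714 38.6508 7.5851 0.0000
83.0056 57.1797 14.9600 0.0000 0.0000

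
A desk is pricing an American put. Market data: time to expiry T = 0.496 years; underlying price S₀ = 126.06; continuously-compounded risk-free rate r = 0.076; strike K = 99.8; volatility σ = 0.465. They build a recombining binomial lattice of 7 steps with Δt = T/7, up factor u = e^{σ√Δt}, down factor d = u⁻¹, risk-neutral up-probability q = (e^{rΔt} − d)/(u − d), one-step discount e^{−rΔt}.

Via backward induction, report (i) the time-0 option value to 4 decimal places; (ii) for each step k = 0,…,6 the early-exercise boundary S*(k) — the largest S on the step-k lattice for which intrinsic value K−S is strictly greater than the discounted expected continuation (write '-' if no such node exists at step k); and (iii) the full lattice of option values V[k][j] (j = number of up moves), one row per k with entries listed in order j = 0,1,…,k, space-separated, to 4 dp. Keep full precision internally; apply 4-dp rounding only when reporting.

Δt=0.07086  u=1.13177  d=0.88358  q=0.49085  discount=0.99463
step 7 (expiry): payoffs max(K−S,0) = 46.7991 31.9115 12.8422 0.0000 0.0000 0.0000 0.0000 0.0000
step 6: (k=6,j=0): S=59.9846, (K−S)⁺=39.8154, hold=39.2794 ⇒ V=39.8154 exercise | (k=6,j=1): S=76.8338, (K−S)⁺=22.9662, hold=22.4302 ⇒ V=22.9662 exercise | (k=6,j=2): S=98.4158, (K−S)⁺=1.3842, hold=6.5035 ⇒ V=6.5035 continue | (k=6,j=3): S=126.0600, (K−S)⁺=0.0000, hold=0.0000 ⇒ V=0.0000 continue | (k=6,j=4): S=161.4693, (K−S)⁺=0.0000, hold=0.0000 ⇒ V=0.0000 continue | (k=6,j=5): S=206.8247, (K−S)⁺=0.0000, hold=0.0000 ⇒ V=0.0000 continue | (k=6,j=6): S=264.9201, (K−S)⁺=0.0000, hold=0.0000 ⇒ V=0.0000 continue  boundary S*=76.8338
step 5: (k=5,j=0): S=67.8885, (K−S)⁺=31.9115, hold=31.3755 ⇒ V=31.9115 exercise | (k=5,j=1): S=86.9578, (K−S)⁺=12.8422, hold=14.8055 ⇒ V=14.8055 continue | (k=5,j=2): S=111.3835, (K−S)⁺=0.0000, hold=3.2935 ⇒ V=3.2935 continue | (k=5,j=3): S=142.6703, (K−S)⁺=0.0000, hold=0.0000 ⇒ V=0.0000 continue | (k=5,j=4): S=182.7452, (K−S)⁺=0.0000, hold=0.0000 ⇒ V=0.0000 continue | (k=5,j=5): S=234.0769, (K−S)⁺=0.0000, hold=0.0000 ⇒ V=0.0000 continue  boundary S*=67.8885
step 4: (k=4,j=0): S=76.8338, (K−S)⁺=22.9662, hold=23.3887 ⇒ V=23.3887 continue | (k=4,j=1): S=98.4158, (K−S)⁺=1.3842, hold=9.1056 ⇒ V=9.1056 continue | (k=4,j=2): S=126.0600, (K−S)⁺=0.0000, hold=1.6679 ⇒ V=1.6679 continue | (k=4,j=3): S=161.4693, (K−S)⁺=0.0000, hold=0.0000 ⇒ V=0.0000 continue | (k=4,j=4): S=206.8247, (K−S)⁺=0.0000, hold=0.0000 ⇒ V=0.0000 continue  boundary S*=-
step 3: (k=3,j=0): S=86.9578, (K−S)⁺=12.8422, hold=16.2899 ⇒ V=16.2899 continue | (k=3,j=1): S=111.3835, (K−S)⁺=0.0000, hold=5.4255 ⇒ V=5.4255 continue | (k=3,j=2): S=142.6703, (K−S)⁺=0.0000, hold=0.8446 ⇒ V=0.8446 continue | (k=3,j=3): S=182.7452, (K−S)⁺=0.0000, hold=0.0000 ⇒ V=0.0000 continue  boundary S*=-
step 2: (k=2,j=0): S=98.4158, (K−S)⁺=1.3842, hold=10.8983 ⇒ V=10.8983 continue | (k=2,j=1): S=126.0600, (K−S)⁺=0.0000, hold=3.1599 ⇒ V=3.1599 continue | (k=2,j=2): S=161.4693, (K−S)⁺=0.0000, hold=0.4277 ⇒ V=0.4277 continue  boundary S*=-
step 1: (k=1,j=0): S=111.3835, (K−S)⁺=0.0000, hold=7.0617 ⇒ V=7.0617 continue | (k=1,j=1): S=142.6703, (K−S)⁺=0.0000, hold=1.8090 ⇒ V=1.8090 continue  boundary S*=-
step 0: (k=0,j=0): S=126.0600, (K−S)⁺=0.0000, hold=4.4594 ⇒ V=4.4594 continue  boundary S*=-

price = 4.4594
boundary = - - - - - 67.8885 76.8338
tree:
4.4594
7.0617 1.8090
10.8983 3.1599 0.4277
16.2899 5.4255 0.8446 0.0000
23.3887 9.1056 1.6679 0.0000 0.0000
31.9115 14.8055 3.2935 0.0000 0.0000 0.0000
39.8154 22.9662 6.5035 0.0000 0.0000 0.0000 0.0000
46.7991 31.9115 12.8422 0.0000 0.0000 0.0000 0.0000 0.0000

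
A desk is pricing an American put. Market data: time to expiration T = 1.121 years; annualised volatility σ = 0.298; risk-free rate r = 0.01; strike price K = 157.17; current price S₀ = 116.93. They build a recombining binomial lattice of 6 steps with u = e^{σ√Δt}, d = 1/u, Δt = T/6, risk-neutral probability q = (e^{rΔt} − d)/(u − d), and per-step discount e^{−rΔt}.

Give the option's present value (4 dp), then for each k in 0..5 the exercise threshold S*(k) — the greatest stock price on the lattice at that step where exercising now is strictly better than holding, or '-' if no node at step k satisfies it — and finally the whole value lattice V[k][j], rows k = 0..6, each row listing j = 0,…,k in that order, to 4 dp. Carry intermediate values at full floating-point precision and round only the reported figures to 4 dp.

params: Δt=0.18683 u=1.13747 d=0.87914 q=0.47508 e^(-rΔt)=0.99813
t_6 payoffs: 103.1839 87.3205 66.7958 40.2400 5.8810 0.0000 0.0000
t_5: node(5,0) S=61.4077 payoff=95.7623 vs cont=95.4690 → 95.7623 [stop]  node(5,1) S=79.4518 payoff=77.7182 vs cont=77.4248 → 77.7182 [stop]  node(5,2) S=102.7981 payoff=54.3719 vs cont=54.0785 → 54.3719 [stop]  node(5,3) S=133.0046 payoff=24.1654 vs cont=23.8720 → 24.1654 [stop]  node(5,4) S=172.0870 payoff=0.0000 vs cont=3.0813 → 3.0813 [wait]  node(5,5) S=222.6534 payoff=0.0000 vs cont=0.0000 → 0.0000 [wait]  ⇒ S*(5)=133.0046
t_4: node(4,0) S=69.8495 payoff=87.3205 vs cont=87.0271 → 87.3205 [stop]  node(4,1) S=90.3742 payoff=66.7958 vs cont=66.5024 → 66.7958 [stop]  node(4,2) S=116.9300 payoff=40.2400 vs cont=39.9466 → 40.2400 [stop]  node(4,3) S=151.2890 payoff=5.8810 vs cont=14.1223 → 14.1223 [wait]  node(4,4) S=195.7441 payoff=0.0000 vs cont=1.6144 → 1.6144 [wait]  ⇒ S*(4)=116.9300
t_3: node(3,0) S=79.4518 payoff=77.7182 vs cont=77.4248 → 77.7182 [stop]  node(3,1) S=102.7981 payoff=54.3719 vs cont=54.0785 → 54.3719 [stop]  node(3,2) S=133.0046 payoff=24.1654 vs cont=27.7800 → 27.7800 [wait]  node(3,3) S=172.0870 payoff=0.0000 vs cont=8.1648 → 8.1648 [wait]  ⇒ S*(3)=102.7981
t_2: node(2,0) S=90.3742 payoff=66.7958 vs cont=66.5024 → 66.7958 [stop]  node(2,1) S=116.9300 payoff=40.2400 vs cont=41.6607 → 41.6607 [wait]  node(2,2) S=151.2890 payoff=5.8810 vs cont=18.4267 → 18.4267 [wait]  ⇒ S*(2)=90.3742
t_1: node(1,0) S=102.7981 payoff=54.3719 vs cont=54.7522 → 54.7522 [wait]  node(1,1) S=133.0046 payoff=24.1654 vs cont=30.5655 → 30.5655 [wait]  ⇒ S*(1)=-
t_0: node(0,0) S=116.9300 payoff=40.2400 vs cont=43.1808 → 43.1808 [wait]  ⇒ S*(0)=-

price = 43.1808
boundary = - - 90.3742 102.7981 116.9300 133.0046
tree:
43.1808
54.7522 30.5655
66.7958 41.6607 18.4267
77.7182 54.3719 27.7800 8.1648
87.3205 66.7958 40.2400 14.1223 1.6144
95.7623 77.7182 54.3719 24.1654 3.0813 0.0000
103.1839 87.3205 66.7958 40.2400 5.8810 0.0000 0.0000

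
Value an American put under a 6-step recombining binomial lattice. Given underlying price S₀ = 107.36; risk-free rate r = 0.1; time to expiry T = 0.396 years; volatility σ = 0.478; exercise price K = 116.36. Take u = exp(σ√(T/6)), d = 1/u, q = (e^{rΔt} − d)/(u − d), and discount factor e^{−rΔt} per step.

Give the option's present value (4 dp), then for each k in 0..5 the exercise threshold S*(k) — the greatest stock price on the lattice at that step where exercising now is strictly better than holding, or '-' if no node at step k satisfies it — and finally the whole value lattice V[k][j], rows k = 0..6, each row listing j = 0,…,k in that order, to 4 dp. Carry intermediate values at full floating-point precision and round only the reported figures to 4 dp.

Δt=0.06600, u=1.13066, d=0.88444, q=0.49623, disc=e^(-rΔt)=0.99342
k=6 terminal: V=max(K-S,0) → 64.9730 50.6674 32.3793 9.0000 0.0000 0.0000 0.0000
k=5: j=0 S=58.1012 intr=58.2588 cont=57.4934 V=58.2588[EX]; j=1 S=74.2759 intr=42.0841 cont=41.3187 V=42.0841[EX]; j=2 S=94.9535 intr=21.4065 cont=20.6411 V=21.4065[EX]; j=3 S=121.3875 intr=0.0000 cont=4.5041 V=4.5041[hold]; j=4 S=155.1805 intr=0.0000 cont=0.0000 V=0.0000[hold]; j=5 S=198.3811 intr=0.0000 cont=0.0000 V=0.0000[hold]  S*(5)=94.9535
k=4: j=0 S=65.6926 intr=50.6674 cont=49.9020 V=50.6674[EX]; j=1 S=83.9807 intr=32.3793 cont=31.6139 V=32.3793[EX]; j=2 S=107.3600 intr=9.0000 cont=12.9333 V=12.9333[hold]; j=3 S=137.2479 intr=0.0000 cont=2.2541 V=2.2541[hold]; j=4 S=175.4562 intr=0.0000 cont=0.0000 V=0.0000[hold]  S*(4)=83.9807
k=3: j=0 S=74.2759 intr=42.0841 cont=41.3187 V=42.0841[EX]; j=1 S=94.9535 intr=21.4065 cont=22.5801 V=22.5801[hold]; j=2 S=121.3875 intr=0.0000 cont=7.5837 V=7.5837[hold]; j=3 S=155.1805 intr=0.0000 cont=1.1281 V=1.1281[hold]  S*(3)=74.2759
k=2: j=0 S=83.9807 intr=32.3793 cont=32.1924 V=32.3793[EX]; j=1 S=107.3600 intr=9.0000 cont=15.0388 V=15.0388[hold]; j=2 S=137.2479 intr=0.0000 cont=4.3514 V=4.3514[hold]  S*(2)=83.9807
k=1: j=0 S=94.9535 intr=21.4065 cont=23.6180 V=23.6180[hold]; j=1 S=121.3875 intr=0.0000 cont=9.6713 V=9.6713[hold]  S*(1)=-
k=0: j=0 S=107.3600 intr=9.0000 cont=16.5874 V=16.5874[hold]  S*(0)=-

price = 16.5874
boundary = - - 83.9807 74.2759 83.9807 94.9535
tree:
16.5874
23.6180 9.6713
32.3793 15.0388 4.3514
42.0841 22.5801 7.5837 1.1281
50.6674 32.3793 12.9333 2.2541 0.0000
58.2588 42.0841 21.4065 4.5041 0.0000 0.0000
64.9730 50.6674 32.3793 9.0000 0.0000 0.0000 0.0000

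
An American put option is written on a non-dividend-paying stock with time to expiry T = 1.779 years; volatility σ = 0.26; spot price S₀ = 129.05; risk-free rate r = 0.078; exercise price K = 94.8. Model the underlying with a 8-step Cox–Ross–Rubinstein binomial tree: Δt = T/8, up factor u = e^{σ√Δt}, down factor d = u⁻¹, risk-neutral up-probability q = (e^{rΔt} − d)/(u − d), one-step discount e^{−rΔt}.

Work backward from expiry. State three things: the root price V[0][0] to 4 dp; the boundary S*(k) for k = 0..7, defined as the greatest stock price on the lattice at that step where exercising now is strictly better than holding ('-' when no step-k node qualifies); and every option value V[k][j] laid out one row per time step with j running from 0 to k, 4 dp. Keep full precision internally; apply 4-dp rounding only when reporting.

params: Δt=0.22237 u=1.13044 d=0.88461 q=0.54056 e^(-rΔt)=0.98280
t_8 payoffs: 46.4077 32.9596 15.7745 0.0000 0.0000 0.0000 0.0000 0.0000 0.0000
t_7: node(7,0) S=54.7047 payoff=40.0953 vs cont=38.4652 → 40.0953 [stop]  node(7,1) S=69.9068 payoff=24.8932 vs cont=23.2630 → 24.8932 [stop]  node(7,2) S=89.3336 payoff=5.4664 vs cont=7.1228 → 7.1228 [wait]  node(7,3) S=114.1590 payoff=0.0000 vs cont=0.0000 → 0.0000 [wait]  node(7,4) S=145.8833 payoff=0.0000 vs cont=0.0000 → 0.0000 [wait]  node(7,5) S=186.4237 payoff=0.0000 vs cont=0.0000 → 0.0000 [wait]  node(7,6) S=238.2300 payoff=0.0000 vs cont=0.0000 → 0.0000 [wait]  node(7,7) S=304.4330 payoff=0.0000 vs cont=0.0000 → 0.0000 [wait]  ⇒ S*(7)=69.9068
t_6: node(6,0) S=61.8404 payoff=32.9596 vs cont=31.3295 → 32.9596 [stop]  node(6,1) S=79.0255 payoff=15.7745 vs cont=15.0243 → 15.7745 [stop]  node(6,2) S=100.9863 payoff=0.0000 vs cont=3.2162 → 3.2162 [wait]  node(6,3) S=129.0500 payoff=0.0000 vs cont=0.0000 → 0.0000 [wait]  node(6,4) S=164.9124 payoff=0.0000 vs cont=0.0000 → 0.0000 [wait]  node(6,5) S=210.7408 payoff=0.0000 vs cont=0.0000 → 0.0000 [wait]  node(6,6) S=269.3048 payoff=0.0000 vs cont=0.0000 → 0.0000 [wait]  ⇒ S*(6)=79.0255
t_5: node(5,0) S=69.9068 payoff=24.8932 vs cont=23.2630 → 24.8932 [stop]  node(5,1) S=89.3336 payoff=5.4664 vs cont=8.8315 → 8.8315 [wait]  node(5,2) S=114.1590 payoff=0.0000 vs cont=1.4523 → 1.4523 [wait]  node(5,3) S=145.8833 payoff=0.0000 vs cont=0.0000 → 0.0000 [wait]  node(5,4) S=186.4237 payoff=0.0000 vs cont=0.0000 → 0.0000 [wait]  node(5,5) S=238.2300 payoff=0.0000 vs cont=0.0000 → 0.0000 [wait]  ⇒ S*(5)=69.9068
t_4: node(4,0) S=79.0255 payoff=15.7745 vs cont=15.9321 → 15.9321 [wait]  node(4,1) S=100.9863 payoff=0.0000 vs cont=4.7593 → 4.7593 [wait]  node(4,2) S=129.0500 payoff=0.0000 vs cont=0.6558 → 0.6558 [wait]  node(4,3) S=164.9124 payoff=0.0000 vs cont=0.0000 → 0.0000 [wait]  node(4,4) S=210.7408 payoff=0.0000 vs cont=0.0000 → 0.0000 [wait]  ⇒ S*(4)=-
t_3: node(3,0) S=89.3336 payoff=5.4664 vs cont=9.7224 → 9.7224 [wait]  node(3,1) S=114.1590 payoff=0.0000 vs cont=2.4974 → 2.4974 [wait]  node(3,2) S=145.8833 payoff=0.0000 vs cont=0.2961 → 0.2961 [wait]  node(3,3) S=186.4237 payoff=0.0000 vs cont=0.0000 → 0.0000 [wait]  ⇒ S*(3)=-
t_2: node(2,0) S=100.9863 payoff=0.0000 vs cont=5.7168 → 5.7168 [wait]  node(2,1) S=129.0500 payoff=0.0000 vs cont=1.2850 → 1.2850 [wait]  node(2,2) S=164.9124 payoff=0.0000 vs cont=0.1337 → 0.1337 [wait]  ⇒ S*(2)=-
t_1: node(1,0) S=114.1590 payoff=0.0000 vs cont=3.2640 → 3.2640 [wait]  node(1,1) S=145.8833 payoff=0.0000 vs cont=0.6512 → 0.6512 [wait]  ⇒ S*(1)=-
t_0: node(0,0) S=129.0500 payoff=0.0000 vs cont=1.8198 → 1.8198 [wait]  ⇒ S*(0)=-

price = 1.8198
boundary = - - - - - 69.9068 79.0255 69.9068
tree:
1.8198
3.2640 0.6512
5.7168 1.2850 0.1337
9.7224 2.4974 0.2961 0.0000
15.9321 4.7593 0.6558 0.0000 0.0000
24.8932 8.8315 1.4523 0.0000 0.0000 0.0000
32.9596 15.7745 3.2162 0.0000 0.0000 0.0000 0.0000
40.0953 24.8932 7.1228 0.0000 0.0000 0.0000 0.0000 0.0000
46.4077 32.9596 15.7745 0.0000 0.0000 0.0000 0.0000 0.0000 0.0000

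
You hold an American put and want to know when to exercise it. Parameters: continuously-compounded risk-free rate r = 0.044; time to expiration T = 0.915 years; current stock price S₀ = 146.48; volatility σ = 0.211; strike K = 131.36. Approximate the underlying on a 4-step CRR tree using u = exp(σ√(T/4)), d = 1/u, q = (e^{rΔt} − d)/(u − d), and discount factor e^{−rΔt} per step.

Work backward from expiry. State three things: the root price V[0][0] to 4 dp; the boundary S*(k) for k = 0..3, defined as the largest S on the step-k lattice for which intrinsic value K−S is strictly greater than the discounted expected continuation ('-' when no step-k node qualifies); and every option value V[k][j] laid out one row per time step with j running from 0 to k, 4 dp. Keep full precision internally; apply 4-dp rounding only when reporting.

price = 4.2998
boundary = - - - 108.2170
tree:
4.2998
7.8007 1.2129
13.7347 2.5785 0.0000
23.1430 5.4813 0.0000 0.0000
33.5309 11.6520 0.0000 0.0000 0.0000

params: Δt=0.22875 u=1.10618 d=0.90401 q=0.52483 e^(-rΔt)=0.98999
t_4 payoffs: 33.5309 11.6520 0.0000 0.0000 0.0000
t_3: node(3,0) S=108.2170 payoff=23.1430 vs cont=21.8275 → 23.1430 [stop]  node(3,1) S=132.4191 payoff=0.0000 vs cont=5.4813 → 5.4813 [wait]  node(3,2) S=162.0339 payoff=0.0000 vs cont=0.0000 → 0.0000 [wait]  node(3,3) S=198.2718 payoff=0.0000 vs cont=0.0000 → 0.0000 [wait]  ⇒ S*(3)=108.2170
t_2: node(2,0) S=119.7080 payoff=11.6520 vs cont=13.7347 → 13.7347 [wait]  node(2,1) S=146.4800 payoff=0.0000 vs cont=2.5785 → 2.5785 [wait]  node(2,2) S=179.2394 payoff=0.0000 vs cont=0.0000 → 0.0000 [wait]  ⇒ S*(2)=-
t_1: node(1,0) S=132.4191 payoff=0.0000 vs cont=7.8007 → 7.8007 [wait]  node(1,1) S=162.0339 payoff=0.0000 vs cont=1.2129 → 1.2129 [wait]  ⇒ S*(1)=-
t_0: node(0,0) S=146.4800 payoff=0.0000 vs cont=4.2998 → 4.2998 [wait]  ⇒ S*(0)=-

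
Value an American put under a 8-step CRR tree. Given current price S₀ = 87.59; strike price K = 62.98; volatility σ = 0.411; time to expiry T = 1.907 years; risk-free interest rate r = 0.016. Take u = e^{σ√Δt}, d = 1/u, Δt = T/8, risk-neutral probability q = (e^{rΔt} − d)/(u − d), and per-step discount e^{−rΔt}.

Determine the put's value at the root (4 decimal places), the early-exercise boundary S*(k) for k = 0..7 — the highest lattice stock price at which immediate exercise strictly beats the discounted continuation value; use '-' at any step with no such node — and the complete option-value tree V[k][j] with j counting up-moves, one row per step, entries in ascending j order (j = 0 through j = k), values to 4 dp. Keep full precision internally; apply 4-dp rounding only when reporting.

price = 6.6510
boundary = - - - - - 32.1156 39.2521 47.9746
tree:
6.6510
9.5913 3.2472
13.5021 5.0702 1.1296
18.4657 7.7748 1.9305 0.1967
24.3853 11.6550 3.2745 0.3653 0.0000
30.8644 16.9656 5.5043 0.6784 0.0000 0.0000
36.7035 23.7279 9.1510 1.2598 0.0000 0.0000 0.0000
41.4809 30.8644 15.0054 2.3396 0.0000 0.0000 0.0000 0.0000
45.3897 36.7035 23.7279 4.3447 0.0000 0.0000 0.0000 0.0000 0.0000

params: Δt=0.23838 u=1.22222 d=0.81819 q=0.45946 e^(-rΔt)=0.99619
t_8 payoffs: 45.3897 36.7035 23.7279 4.3447 0.0000 0.0000 0.0000 0.0000 0.0000
t_7: node(7,0) S=21.4991 payoff=41.4809 vs cont=41.2412 → 41.4809 [stop]  node(7,1) S=32.1156 payoff=30.8644 vs cont=30.6247 → 30.8644 [stop]  node(7,2) S=47.9746 payoff=15.0054 vs cont=14.7657 → 15.0054 [stop]  node(7,3) S=71.6649 payoff=0.0000 vs cont=2.3396 → 2.3396 [wait]  node(7,4) S=107.0539 payoff=0.0000 vs cont=0.0000 → 0.0000 [wait]  node(7,5) S=159.9182 payoff=0.0000 vs cont=0.0000 → 0.0000 [wait]  node(7,6) S=238.8876 payoff=0.0000 vs cont=0.0000 → 0.0000 [wait]  node(7,7) S=356.8529 payoff=0.0000 vs cont=0.0000 → 0.0000 [wait]  ⇒ S*(7)=47.9746
t_6: node(6,0) S=26.2765 payoff=36.7035 vs cont=36.4637 → 36.7035 [stop]  node(6,1) S=39.2521 payoff=23.7279 vs cont=23.4881 → 23.7279 [stop]  node(6,2) S=58.6353 payoff=4.3447 vs cont=9.1510 → 9.1510 [wait]  node(6,3) S=87.5900 payoff=0.0000 vs cont=1.2598 → 1.2598 [wait]  node(6,4) S=130.8429 payoff=0.0000 vs cont=0.0000 → 0.0000 [wait]  node(6,5) S=195.4545 payoff=0.0000 vs cont=0.0000 → 0.0000 [wait]  node(6,6) S=291.9721 payoff=0.0000 vs cont=0.0000 → 0.0000 [wait]  ⇒ S*(6)=39.2521
t_5: node(5,0) S=32.1156 payoff=30.8644 vs cont=30.6247 → 30.8644 [stop]  node(5,1) S=47.9746 payoff=15.0054 vs cont=16.9656 → 16.9656 [wait]  node(5,2) S=71.6649 payoff=0.0000 vs cont=5.5043 → 5.5043 [wait]  node(5,3) S=107.0539 payoff=0.0000 vs cont=0.6784 → 0.6784 [wait]  node(5,4) S=159.9182 payoff=0.0000 vs cont=0.0000 → 0.0000 [wait]  node(5,5) S=238.8876 payoff=0.0000 vs cont=0.0000 → 0.0000 [wait]  ⇒ S*(5)=32.1156
t_4: node(4,0) S=39.2521 payoff=23.7279 vs cont=24.3853 → 24.3853 [wait]  node(4,1) S=58.6353 payoff=4.3447 vs cont=11.6550 → 11.6550 [wait]  node(4,2) S=87.5900 payoff=0.0000 vs cont=3.2745 → 3.2745 [wait]  node(4,3) S=130.8429 payoff=0.0000 vs cont=0.3653 → 0.3653 [wait]  node(4,4) S=195.4545 payoff=0.0000 vs cont=0.0000 → 0.0000 [wait]  ⇒ S*(4)=-
t_3: node(3,0) S=47.9746 payoff=15.0054 vs cont=18.4657 → 18.4657 [wait]  node(3,1) S=71.6649 payoff=0.0000 vs cont=7.7748 → 7.7748 [wait]  node(3,2) S=107.0539 payoff=0.0000 vs cont=1.9305 → 1.9305 [wait]  node(3,3) S=159.9182 payoff=0.0000 vs cont=0.1967 → 0.1967 [wait]  ⇒ S*(3)=-
t_2: node(2,0) S=58.6353 payoff=4.3447 vs cont=13.5021 → 13.5021 [wait]  node(2,1) S=87.5900 payoff=0.0000 vs cont=5.0702 → 5.0702 [wait]  node(2,2) S=130.8429 payoff=0.0000 vs cont=1.1296 → 1.1296 [wait]  ⇒ S*(2)=-
t_1: node(1,0) S=71.6649 payoff=0.0000 vs cont=9.5913 → 9.5913 [wait]  node(1,1) S=107.0539 payoff=0.0000 vs cont=3.2472 → 3.2472 [wait]  ⇒ S*(1)=-
t_0: node(0,0) S=87.5900 payoff=0.0000 vs cont=6.6510 → 6.6510 [wait]  ⇒ S*(0)=-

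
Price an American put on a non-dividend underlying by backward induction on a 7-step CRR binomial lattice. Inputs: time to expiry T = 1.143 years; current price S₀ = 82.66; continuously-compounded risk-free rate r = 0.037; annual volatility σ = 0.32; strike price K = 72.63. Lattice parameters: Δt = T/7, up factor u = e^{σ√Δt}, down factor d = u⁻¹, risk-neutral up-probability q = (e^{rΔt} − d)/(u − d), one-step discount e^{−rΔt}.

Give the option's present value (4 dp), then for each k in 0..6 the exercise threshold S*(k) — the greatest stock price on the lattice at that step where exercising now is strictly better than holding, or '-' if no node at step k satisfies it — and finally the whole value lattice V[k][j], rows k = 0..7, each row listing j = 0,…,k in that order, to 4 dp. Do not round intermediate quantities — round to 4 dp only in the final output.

Δt=0.16329, u=1.13804, d=0.87870, q=0.49108, disc=e^(-rΔt)=0.99398
k=7 terminal: V=max(K-S,0) → 39.1957 29.3280 16.5481 0.0000 0.0000 0.0000 0.0000 0.0000
k=6: j=0 S=38.0496 intr=34.5804 cont=34.1429 V=34.5804[EX]; j=1 S=49.2794 intr=23.3506 cont=22.9132 V=23.3506[EX]; j=2 S=63.8234 intr=8.8066 cont=8.3709 V=8.8066[EX]; j=3 S=82.6600 intr=0.0000 cont=0.0000 V=0.0000[hold]; j=4 S=107.0559 intr=0.0000 cont=0.0000 V=0.0000[hold]; j=5 S=138.6519 intr=0.0000 cont=0.0000 V=0.0000[hold]; j=6 S=179.5729 intr=0.0000 cont=0.0000 V=0.0000[hold]  S*(6)=63.8234
k=5: j=0 S=43.3020 intr=29.3280 cont=28.8906 V=29.3280[EX]; j=1 S=56.0819 intr=16.5481 cont=16.1106 V=16.5481[EX]; j=2 S=72.6336 intr=0.0000 cont=4.4548 V=4.4548[hold]; j=3 S=94.0704 intr=0.0000 cont=0.0000 V=0.0000[hold]; j=4 S=121.8339 intr=0.0000 cont=0.0000 V=0.0000[hold]; j=5 S=157.7914 intr=0.0000 cont=0.0000 V=0.0000[hold]  S*(5)=56.0819
k=4: j=0 S=49.2794 intr=23.3506 cont=22.9132 V=23.3506[EX]; j=1 S=63.8234 intr=8.8066 cont=10.5454 V=10.5454[hold]; j=2 S=82.6600 intr=0.0000 cont=2.2535 V=2.2535[hold]; j=3 S=107.0559 intr=0.0000 cont=0.0000 V=0.0000[hold]; j=4 S=138.6519 intr=0.0000 cont=0.0000 V=0.0000[hold]  S*(4)=49.2794
k=3: j=0 S=56.0819 intr=16.5481 cont=16.9594 V=16.9594[hold]; j=1 S=72.6336 intr=0.0000 cont=6.4343 V=6.4343[hold]; j=2 S=94.0704 intr=0.0000 cont=1.1399 V=1.1399[hold]; j=3 S=121.8339 intr=0.0000 cont=0.0000 V=0.0000[hold]  S*(3)=-
k=2: j=0 S=63.8234 intr=8.8066 cont=11.7197 V=11.7197[hold]; j=1 S=82.6600 intr=0.0000 cont=3.8112 V=3.8112[hold]; j=2 S=107.0559 intr=0.0000 cont=0.5766 V=0.5766[hold]  S*(2)=-
k=1: j=0 S=72.6336 intr=0.0000 cont=7.7888 V=7.7888[hold]; j=1 S=94.0704 intr=0.0000 cont=2.2094 V=2.2094[hold]  S*(1)=-
k=0: j=0 S=82.6600 intr=0.0000 cont=5.0184 V=5.0184[hold]  S*(0)=-

price = 5.0184
boundary = - - - - 49.2794 56.0819 63.8234
tree:
5.0184
7.7888 2.2094
11.7197 3.8112 0.5766
16.9594 6.4343 1.1399 0.0000
23.3506 10.5454 2.2535 0.0000 0.0000
29.3280 16.5481 4.4548 0.0000 0.0000 0.0000
34.5804 23.3506 8.8066 0.0000 0.0000 0.0000 0.0000
39.1957 29.3280 16.5481 0.0000 0.0000 0.0000 0.0000 0.0000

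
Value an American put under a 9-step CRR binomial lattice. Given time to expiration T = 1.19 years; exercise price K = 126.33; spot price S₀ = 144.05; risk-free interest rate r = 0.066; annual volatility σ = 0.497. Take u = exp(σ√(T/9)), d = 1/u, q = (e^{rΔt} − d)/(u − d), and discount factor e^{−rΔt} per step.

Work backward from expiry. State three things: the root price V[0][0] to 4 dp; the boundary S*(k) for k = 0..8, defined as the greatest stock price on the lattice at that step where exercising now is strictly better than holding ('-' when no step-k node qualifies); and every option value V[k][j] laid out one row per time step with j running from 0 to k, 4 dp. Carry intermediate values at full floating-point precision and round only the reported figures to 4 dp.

Δt=0.13222, u=1.19808, d=0.83467, q=0.47906, disc=e^(-rΔt)=0.99131
k=9 terminal: V=max(K-S,0) → 98.0071 85.6753 67.9744 42.5665 6.0960 0.0000 0.0000 0.0000 0.0000 0.0000
k=8: j=0 S=33.9332 intr=92.3968 cont=91.2992 V=92.3968[EX]; j=1 S=48.7076 intr=77.6224 cont=76.5248 V=77.6224[EX]; j=2 S=69.9147 intr=56.4153 cont=55.3176 V=56.4153[EX]; j=3 S=100.3555 intr=25.9745 cont=24.8769 V=25.9745[EX]; j=4 S=144.0500 intr=0.0000 cont=3.1481 V=3.1481[hold]; j=5 S=206.7690 intr=0.0000 cont=0.0000 V=0.0000[hold]; j=6 S=296.7958 intr=0.0000 cont=0.0000 V=0.0000[hold]; j=7 S=426.0201 intr=0.0000 cont=0.0000 V=0.0000[hold]; j=8 S=611.5082 intr=0.0000 cont=0.0000 V=0.0000[hold]  S*(8)=100.3555
k=7: j=0 S=40.6547 intr=85.6753 cont=84.5777 V=85.6753[EX]; j=1 S=58.3556 intr=67.9744 cont=66.8767 V=67.9744[EX]; j=2 S=83.7635 intr=42.5665 cont=41.4688 V=42.5665[EX]; j=3 S=120.2340 intr=6.0960 cont=14.9086 V=14.9086[hold]; j=4 S=172.5835 intr=0.0000 cont=1.6257 V=1.6257[hold]; j=5 S=247.7260 intr=0.0000 cont=0.0000 V=0.0000[hold]; j=6 S=355.5854 intr=0.0000 cont=0.0000 V=0.0000[hold]; j=7 S=510.4065 intr=0.0000 cont=0.0000 V=0.0000[hold]  S*(7)=83.7635
k=6: j=0 S=48.7076 intr=77.6224 cont=76.5248 V=77.6224[EX]; j=1 S=69.9147 intr=56.4153 cont=55.3176 V=56.4153[EX]; j=2 S=100.3555 intr=25.9745 cont=29.0620 V=29.0620[hold]; j=3 S=144.0500 intr=0.0000 cont=8.4711 V=8.4711[hold]; j=4 S=206.7690 intr=0.0000 cont=0.8395 V=0.8395[hold]; j=5 S=296.7958 intr=0.0000 cont=0.0000 V=0.0000[hold]; j=6 S=426.0201 intr=0.0000 cont=0.0000 V=0.0000[hold]  S*(6)=69.9147
k=5: j=0 S=58.3556 intr=67.9744 cont=66.8767 V=67.9744[EX]; j=1 S=83.7635 intr=42.5665 cont=42.9351 V=42.9351[hold]; j=2 S=120.2340 intr=6.0960 cont=19.0309 V=19.0309[hold]; j=3 S=172.5835 intr=0.0000 cont=4.7733 V=4.7733[hold]; j=4 S=247.7260 intr=0.0000 cont=0.4335 V=0.4335[hold]; j=5 S=355.5854 intr=0.0000 cont=0.0000 V=0.0000[hold]  S*(5)=58.3556
k=4: j=0 S=69.9147 intr=56.4153 cont=55.4927 V=56.4153[EX]; j=1 S=100.3555 intr=25.9745 cont=31.2100 V=31.2100[hold]; j=2 S=144.0500 intr=0.0000 cont=12.0946 V=12.0946[hold]; j=3 S=206.7690 intr=0.0000 cont=2.6709 V=2.6709[hold]; j=4 S=296.7958 intr=0.0000 cont=0.2239 V=0.2239[hold]  S*(4)=69.9147
k=3: j=0 S=83.7635 intr=42.5665 cont=43.9551 V=43.9551[hold]; j=1 S=120.2340 intr=6.0960 cont=21.8609 V=21.8609[hold]; j=2 S=172.5835 intr=0.0000 cont=7.5142 V=7.5142[hold]; j=3 S=247.7260 intr=0.0000 cont=1.4856 V=1.4856[hold]  S*(3)=-
k=2: j=0 S=100.3555 intr=25.9745 cont=33.0807 V=33.0807[hold]; j=1 S=144.0500 intr=0.0000 cont=14.8578 V=14.8578[hold]; j=2 S=206.7690 intr=0.0000 cont=4.5859 V=4.5859[hold]  S*(2)=-
k=1: j=0 S=120.2340 intr=6.0960 cont=24.1392 V=24.1392[hold]; j=1 S=172.5835 intr=0.0000 cont=9.8506 V=9.8506[hold]  S*(1)=-
k=0: j=0 S=144.0500 intr=0.0000 cont=17.1439 V=17.1439[hold]  S*(0)=-

price = 17.1439
boundary = - - - - 69.9147 58.3556 69.9147 83.7635 100.3555
tree:
17.1439
24.1392 9.8506
33.0807 14.8578 4.5859
43.9551 21.8609 7.5142 1.4856
56.4153 31.2100 12.0946 2.6709 0.2239
67.9744 42.9351 19.0309 4.7733 0.4335 0.0000
77.6224 56.4153 29.0620 8.4711 0.8395 0.0000 0.0000
85.6753 67.9744 42.5665 14.9086 1.6257 0.0000 0.0000 0.0000
92.3968 77.6224 56.4153 25.9745 3.1481 0.0000 0.0000 0.0000 0.0000
98.0071 85.6753 67.9744 42.5665 6.0960 0.0000 0.0000 0.0000 0.0000 0.0000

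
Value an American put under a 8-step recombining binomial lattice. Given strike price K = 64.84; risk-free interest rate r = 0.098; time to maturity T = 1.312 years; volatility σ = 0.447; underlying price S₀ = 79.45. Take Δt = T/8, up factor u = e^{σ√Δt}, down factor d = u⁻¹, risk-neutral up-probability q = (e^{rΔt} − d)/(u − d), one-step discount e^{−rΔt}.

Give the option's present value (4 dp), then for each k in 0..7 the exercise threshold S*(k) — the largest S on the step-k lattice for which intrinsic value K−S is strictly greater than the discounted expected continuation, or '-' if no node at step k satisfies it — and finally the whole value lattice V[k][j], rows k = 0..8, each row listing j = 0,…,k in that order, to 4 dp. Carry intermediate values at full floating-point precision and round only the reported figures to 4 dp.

Δt=0.16400  u=1.19844  d=0.83442  q=0.49938  discount=0.98406
step 8 (expiry): payoffs max(K−S,0) = 46.1692 38.0239 26.3252 9.5227 0.0000 0.0000 0.0000 0.0000 0.0000
step 7: (k=7,j=0): S=22.3758, (K−S)⁺=42.4642, hold=41.4304 ⇒ V=42.4642 exercise | (k=7,j=1): S=32.1374, (K−S)⁺=32.7026, hold=31.6688 ⇒ V=32.7026 exercise | (k=7,j=2): S=46.1577, (K−S)⁺=18.6823, hold=17.6485 ⇒ V=18.6823 exercise | (k=7,j=3): S=66.2945, (K−S)⁺=0.0000, hold=4.6913 ⇒ V=4.6913 continue | (k=7,j=4): S=95.2161, (K−S)⁺=0.0000, hold=0.0000 ⇒ V=0.0000 continue | (k=7,j=5): S=136.7551, (K−S)⁺=0.0000, hold=0.0000 ⇒ V=0.0000 continue | (k=7,j=6): S=196.4158, (K−S)⁺=0.0000, hold=0.0000 ⇒ V=0.0000 continue | (k=7,j=7): S=282.1041, (K−S)⁺=0.0000, hold=0.0000 ⇒ V=0.0000 continue  boundary S*=46.1577
step 6: (k=6,j=0): S=26.8161, (K−S)⁺=38.0239, hold=36.9902 ⇒ V=38.0239 exercise | (k=6,j=1): S=38.5148, (K−S)⁺=26.3252, hold=25.2914 ⇒ V=26.3252 exercise | (k=6,j=2): S=55.3173, (K−S)⁺=9.5227, hold=11.5091 ⇒ V=11.5091 continue | (k=6,j=3): S=79.4500, (K−S)⁺=0.0000, hold=2.3111 ⇒ V=2.3111 continue | (k=6,j=4): S=114.1108, (K−S)⁺=0.0000, hold=0.0000 ⇒ V=0.0000 continue | (k=6,j=5): S=163.8928, (K−S)⁺=0.0000, hold=0.0000 ⇒ V=0.0000 continue | (k=6,j=6): S=235.3927, (K−S)⁺=0.0000, hold=0.0000 ⇒ V=0.0000 continue  boundary S*=38.5148
step 5: (k=5,j=0): S=32.1374, (K−S)⁺=32.7026, hold=31.6688 ⇒ V=32.7026 exercise | (k=5,j=1): S=46.1577, (K−S)⁺=18.6823, hold=18.6246 ⇒ V=18.6823 exercise | (k=5,j=2): S=66.2945, (K−S)⁺=0.0000, hold=6.8056 ⇒ V=6.8056 continue | (k=5,j=3): S=95.2161, (K−S)⁺=0.0000, hold=1.1386 ⇒ V=1.1386 continue | (k=5,j=4): S=136.7551, (K−S)⁺=0.0000, hold=0.0000 ⇒ V=0.0000 continue | (k=5,j=5): S=196.4158, (K−S)⁺=0.0000, hold=0.0000 ⇒ V=0.0000 continue  boundary S*=46.1577
step 4: (k=4,j=0): S=38.5148, (K−S)⁺=26.3252, hold=25.2914 ⇒ V=26.3252 exercise | (k=4,j=1): S=55.3173, (K−S)⁺=9.5227, hold=12.5480 ⇒ V=12.5480 continue | (k=4,j=2): S=79.4500, (K−S)⁺=0.0000, hold=3.9122 ⇒ V=3.9122 continue | (k=4,j=3): S=114.1108, (K−S)⁺=0.0000, hold=0.5609 ⇒ V=0.5609 continue | (k=4,j=4): S=163.8928, (K−S)⁺=0.0000, hold=0.0000 ⇒ V=0.0000 continue  boundary S*=38.5148
step 3: (k=3,j=0): S=46.1577, (K−S)⁺=18.6823, hold=19.1352 ⇒ V=19.1352 continue | (k=3,j=1): S=66.2945, (K−S)⁺=0.0000, hold=8.1042 ⇒ V=8.1042 continue | (k=3,j=2): S=95.2161, (K−S)⁺=0.0000, hold=2.2030 ⇒ V=2.2030 continue | (k=3,j=3): S=136.7551, (K−S)⁺=0.0000, hold=0.2763 ⇒ V=0.2763 continue  boundary S*=-
step 2: (k=2,j=0): S=55.3173, (K−S)⁺=9.5227, hold=13.4093 ⇒ V=13.4093 continue | (k=2,j=1): S=79.4500, (K−S)⁺=0.0000, hold=5.0750 ⇒ V=5.0750 continue | (k=2,j=2): S=114.1108, (K−S)⁺=0.0000, hold=1.2211 ⇒ V=1.2211 continue  boundary S*=-
step 1: (k=1,j=0): S=66.2945, (K−S)⁺=0.0000, hold=9.1000 ⇒ V=9.1000 continue | (k=1,j=1): S=95.2161, (K−S)⁺=0.0000, hold=3.1002 ⇒ V=3.1002 continue  boundary S*=-
step 0: (k=0,j=0): S=79.4500, (K−S)⁺=0.0000, hold=6.0065 ⇒ V=6.0065 continue  boundary S*=-

price = 6.0065
boundary = - - - - 38.5148 46.1577 38.5148 46.1577
tree:
6.0065
9.1000 3.1002
13.4093 5.0750 1.2211
19.1352 8.1042 2.2030 0.2763
26.3252 12.5480 3.9122 0.5609 0.0000
32.7026 18.6823 6.8056 1.1386 0.0000 0.0000
38.0239 26.3252 11.5091 2.3111 0.0000 0.0000 0.0000
42.4642 32.7026 18.6823 4.6913 0.0000 0.0000 0.0000 0.0000
46.1692 38.0239 26.3252 9.5227 0.0000 0.0000 0.0000 0.0000 0.0000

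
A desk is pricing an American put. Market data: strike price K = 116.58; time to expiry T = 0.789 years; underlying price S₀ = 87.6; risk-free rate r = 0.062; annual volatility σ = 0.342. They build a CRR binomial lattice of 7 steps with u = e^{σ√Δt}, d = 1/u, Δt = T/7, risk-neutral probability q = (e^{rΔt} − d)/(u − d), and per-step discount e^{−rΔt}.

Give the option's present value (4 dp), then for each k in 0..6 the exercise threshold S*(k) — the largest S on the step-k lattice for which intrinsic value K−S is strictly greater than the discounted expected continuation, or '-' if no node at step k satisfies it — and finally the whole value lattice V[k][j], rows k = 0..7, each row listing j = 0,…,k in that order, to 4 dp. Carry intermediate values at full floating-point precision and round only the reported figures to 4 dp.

price = 29.5146
boundary = - 78.0978 69.6263 78.0978 87.6000 78.0978 87.6000
tree:
29.5146
38.4822 21.0237
46.9537 29.0538 13.3449
54.5063 38.4822 20.0989 6.8258
61.2396 46.9537 28.9800 11.5624 2.2186
67.2425 54.5063 38.4822 18.8541 4.4844 0.0000
72.5943 61.2396 46.9537 28.9800 9.0643 0.0000 0.0000
77.3656 67.2425 54.5063 38.4822 18.3216 0.0000 0.0000 0.0000

Δt=0.11271  u=1.12167  d=0.89153  q=0.50180  discount=0.99304
step 7 (expiry): payoffs max(K−S,0) = 77.3656 67.2425 54.5063 38.4822 18.3216 0.0000 0.0000 0.0000
step 6: (k=6,j=0): S=43.9857, (K−S)⁺=72.5943, hold=71.7825 ⇒ V=72.5943 exercise | (k=6,j=1): S=55.3404, (K−S)⁺=61.2396, hold=60.4278 ⇒ V=61.2396 exercise | (k=6,j=2): S=69.6263, (K−S)⁺=46.9537, hold=46.1419 ⇒ V=46.9537 exercise | (k=6,j=3): S=87.6000, (K−S)⁺=28.9800, hold=28.1681 ⇒ V=28.9800 exercise | (k=6,j=4): S=110.2136, (K−S)⁺=6.3664, hold=9.0643 ⇒ V=9.0643 continue | (k=6,j=5): S=138.6647, (K−S)⁺=0.0000, hold=0.0000 ⇒ V=0.0000 continue | (k=6,j=6): S=174.4604, (K−S)⁺=0.0000, hold=0.0000 ⇒ V=0.0000 continue  boundary S*=87.6000
step 5: (k=5,j=0): S=49.3375, (K−S)⁺=67.2425, hold=66.4307 ⇒ V=67.2425 exercise | (k=5,j=1): S=62.0737, (K−S)⁺=54.5063, hold=53.6944 ⇒ V=54.5063 exercise | (k=5,j=2): S=78.0978, (K−S)⁺=38.4822, hold=37.6704 ⇒ V=38.4822 exercise | (k=5,j=3): S=98.2584, (K−S)⁺=18.3216, hold=18.8541 ⇒ V=18.8541 continue | (k=5,j=4): S=123.6234, (K−S)⁺=0.0000, hold=4.4844 ⇒ V=4.4844 continue | (k=5,j=5): S=155.5362, (K−S)⁺=0.0000, hold=0.0000 ⇒ V=0.0000 continue  boundary S*=78.0978
step 4: (k=4,j=0): S=55.3404, (K−S)⁺=61.2396, hold=60.4278 ⇒ V=61.2396 exercise | (k=4,j=1): S=69.6263, (K−S)⁺=46.9537, hold=46.1419 ⇒ V=46.9537 exercise | (k=4,j=2): S=87.6000, (K−S)⁺=28.9800, hold=28.4335 ⇒ V=28.9800 exercise | (k=4,j=3): S=110.2136, (K−S)⁺=6.3664, hold=11.5624 ⇒ V=11.5624 continue | (k=4,j=4): S=138.6647, (K−S)⁺=0.0000, hold=2.2186 ⇒ V=2.2186 continue  boundary S*=87.6000
step 3: (k=3,j=0): S=62.0737, (K−S)⁺=54.5063, hold=53.6944 ⇒ V=54.5063 exercise | (k=3,j=1): S=78.0978, (K−S)⁺=38.4822, hold=37.6704 ⇒ V=38.4822 exercise | (k=3,j=2): S=98.2584, (K−S)⁺=18.3216, hold=20.0989 ⇒ V=20.0989 continue | (k=3,j=3): S=123.6234, (K−S)⁺=0.0000, hold=6.8258 ⇒ V=6.8258 continue  boundary S*=78.0978
step 2: (k=2,j=0): S=69.6263, (K−S)⁺=46.9537, hold=46.1419 ⇒ V=46.9537 exercise | (k=2,j=1): S=87.6000, (K−S)⁺=28.9800, hold=29.0538 ⇒ V=29.0538 continue | (k=2,j=2): S=110.2136, (K−S)⁺=6.3664, hold=13.3449 ⇒ V=13.3449 continue  boundary S*=69.6263
step 1: (k=1,j=0): S=78.0978, (K−S)⁺=38.4822, hold=37.7071 ⇒ V=38.4822 exercise | (k=1,j=1): S=98.2584, (K−S)⁺=18.3216, hold=21.0237 ⇒ V=21.0237 continue  boundary S*=78.0978
step 0: (k=0,j=0): S=87.6000, (K−S)⁺=28.9800, hold=29.5146 ⇒ V=29.5146 continue  boundary S*=-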